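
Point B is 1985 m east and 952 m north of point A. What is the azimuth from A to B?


az = atan2(1985, 952) = 64.4 deg
adjusted to 0-360: 64.4 degrees

64.4 degrees


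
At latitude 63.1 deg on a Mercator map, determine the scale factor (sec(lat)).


SF = 1 / cos(63.1) = 1 / 0.452435 = 2.21

2.21


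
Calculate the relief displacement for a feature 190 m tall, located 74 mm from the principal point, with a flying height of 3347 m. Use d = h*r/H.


d = h * r / H = 190 * 74 / 3347 = 4.2 mm

4.2 mm


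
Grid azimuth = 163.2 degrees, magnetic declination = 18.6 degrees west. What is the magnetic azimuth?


magnetic azimuth = grid azimuth - declination (east +ve)
mag_az = 163.2 - -18.6 = 181.8 degrees

181.8 degrees


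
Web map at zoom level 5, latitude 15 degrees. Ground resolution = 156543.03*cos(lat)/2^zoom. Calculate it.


res = 156543.03 * cos(15) / 2^5 = 156543.03 * 0.96592583 / 32 = 4725.28 m/pixel

4725.28 m/pixel


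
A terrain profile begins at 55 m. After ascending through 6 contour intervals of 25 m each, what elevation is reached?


elevation = 55 + 6 * 25 = 205 m

205 m


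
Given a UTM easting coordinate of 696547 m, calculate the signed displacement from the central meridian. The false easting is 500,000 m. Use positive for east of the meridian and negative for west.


displacement = 696547 - 500000 = 196547 m

196547 m


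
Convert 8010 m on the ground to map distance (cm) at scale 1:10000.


map_cm = 8010 * 100 / 10000 = 80.1 cm

80.1 cm


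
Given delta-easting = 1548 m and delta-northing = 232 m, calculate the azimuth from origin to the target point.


az = atan2(1548, 232) = 81.5 deg
adjusted to 0-360: 81.5 degrees

81.5 degrees


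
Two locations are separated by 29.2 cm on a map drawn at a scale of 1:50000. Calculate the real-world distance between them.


ground = 29.2 cm * 50000 / 100 = 14600.0 m = 14.6 km

14.6 km


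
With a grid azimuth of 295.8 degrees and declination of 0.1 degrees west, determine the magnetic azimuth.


magnetic azimuth = grid azimuth - declination (east +ve)
mag_az = 295.8 - -0.1 = 295.9 degrees

295.9 degrees


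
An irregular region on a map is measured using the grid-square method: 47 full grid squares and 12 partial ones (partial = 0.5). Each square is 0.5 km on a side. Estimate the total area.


effective squares = 47 + 12 * 0.5 = 53.0
area = 53.0 * 0.25 = 13.25 km^2

13.25 km^2


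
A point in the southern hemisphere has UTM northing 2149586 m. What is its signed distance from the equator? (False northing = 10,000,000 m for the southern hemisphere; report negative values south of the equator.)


For southern: actual = 2149586 - 10000000 = -7850414 m

-7850414 m


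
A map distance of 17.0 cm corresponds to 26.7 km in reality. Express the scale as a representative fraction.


ground = 26.7 km = 2670000 cm; RF denominator = ground / map = 2670000 / 17.0 ≈ 157059; RF = 1:157059

1:157059


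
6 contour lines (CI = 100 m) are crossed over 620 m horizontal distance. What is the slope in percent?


elevation change = 6 * 100 = 600 m
slope = 600 / 620 * 100 = 96.8%

96.8%


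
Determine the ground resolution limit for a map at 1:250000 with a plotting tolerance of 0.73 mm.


ground = 0.73 mm * 250000 / 1000 = 182.5 m

182.5 m


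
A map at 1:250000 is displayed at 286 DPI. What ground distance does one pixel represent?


pixel_cm = 2.54 / 286 ≈ 0.008881 cm
ground = pixel_cm * 250000 / 100 = 2.54 * 250000 / (286 * 100) = 635000 / 28600 ≈ 22.2 m

22.2 m


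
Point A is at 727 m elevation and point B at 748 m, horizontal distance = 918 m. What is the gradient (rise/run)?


gradient = (748 - 727) / 918 = 21 / 918 = 0.0229

0.0229


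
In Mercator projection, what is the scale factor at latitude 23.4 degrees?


SF = 1 / cos(23.4) = 1 / 0.917755 = 1.09

1.09


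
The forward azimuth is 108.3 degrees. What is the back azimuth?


back azimuth = (108.3 + 180) mod 360 = 288.3 degrees

288.3 degrees


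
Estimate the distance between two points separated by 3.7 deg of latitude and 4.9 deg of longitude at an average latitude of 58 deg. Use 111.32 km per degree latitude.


dlat_km = 3.7 * 111.32 = 411.884
dlon_km = 4.9 * 111.32 * cos(58) ≈ 289.054
dist = sqrt(411.884^2 + 289.054^2) ≈ 503.2 km

503.2 km


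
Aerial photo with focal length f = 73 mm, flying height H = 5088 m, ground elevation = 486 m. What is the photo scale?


scale = f / (H - h) = 73 mm / 4602 m = 73 / 4602000 = 1:63041

1:63041


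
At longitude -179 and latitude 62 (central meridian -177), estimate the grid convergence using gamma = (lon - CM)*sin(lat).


gamma = (-179 - -177) * sin(62) = -2 * 0.882948 = -1.766 degrees

-1.766 degrees


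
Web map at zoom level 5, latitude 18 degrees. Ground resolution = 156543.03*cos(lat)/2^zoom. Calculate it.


res = 156543.03 * cos(18) / 2^5 = 156543.03 * 0.95105652 / 32 = 4652.54 m/pixel

4652.54 m/pixel


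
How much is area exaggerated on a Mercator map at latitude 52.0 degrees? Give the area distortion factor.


area_distortion = 1/cos^2(52.0) = 2.638

2.638


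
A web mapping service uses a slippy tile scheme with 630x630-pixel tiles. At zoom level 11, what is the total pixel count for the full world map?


tiles per axis = 2^11 = 2048
total tiles = 2048^2 = 4194304
pixels per axis = 2048 * 630 = 1290240
total pixels = 1290240^2 = 1664719257600

1664719257600 pixels


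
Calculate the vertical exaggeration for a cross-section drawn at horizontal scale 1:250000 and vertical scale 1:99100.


VE = horizontal_scale / vertical_scale = 250000 / 99100 ≈ 2.5

2.5x


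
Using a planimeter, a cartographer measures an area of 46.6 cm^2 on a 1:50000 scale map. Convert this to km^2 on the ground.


ground_area = 46.6 * (50000/100)^2 = 11650000.0 m^2 = 11.65 km^2

11.65 km^2


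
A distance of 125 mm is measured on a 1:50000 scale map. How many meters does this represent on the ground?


ground = 125 mm * 50000 / 1000 = 6250.0 m

6250.0 m


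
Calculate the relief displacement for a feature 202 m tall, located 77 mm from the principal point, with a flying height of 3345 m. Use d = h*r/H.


d = h * r / H = 202 * 77 / 3345 = 4.65 mm

4.65 mm


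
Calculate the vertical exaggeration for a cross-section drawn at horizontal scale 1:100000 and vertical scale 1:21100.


VE = horizontal_scale / vertical_scale = 100000 / 21100 ≈ 4.7

4.7x


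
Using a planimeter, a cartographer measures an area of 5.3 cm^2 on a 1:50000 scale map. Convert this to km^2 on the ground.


ground_area = 5.3 * (50000/100)^2 = 1325000.0 m^2 = 1.325 km^2

1.325 km^2


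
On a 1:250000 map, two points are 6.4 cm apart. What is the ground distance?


ground = 6.4 cm * 250000 / 100 = 16000.0 m = 16.0 km

16.0 km


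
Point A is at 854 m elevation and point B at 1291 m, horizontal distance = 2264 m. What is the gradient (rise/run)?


gradient = (1291 - 854) / 2264 = 437 / 2264 = 0.193

0.193


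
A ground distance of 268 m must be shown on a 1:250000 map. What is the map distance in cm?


map_cm = 268 * 100 / 250000 = 0.1072 cm ≈ 0.11 cm

0.11 cm


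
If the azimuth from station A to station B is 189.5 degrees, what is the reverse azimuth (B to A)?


back azimuth = (189.5 + 180) mod 360 = 9.5 degrees

9.5 degrees


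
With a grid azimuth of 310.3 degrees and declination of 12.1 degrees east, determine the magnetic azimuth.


magnetic azimuth = grid azimuth - declination (east +ve)
mag_az = 310.3 - 12.1 = 298.2 degrees

298.2 degrees


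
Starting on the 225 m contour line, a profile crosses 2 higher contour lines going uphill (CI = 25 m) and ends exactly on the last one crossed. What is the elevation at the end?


elevation = 225 + 2 * 25 = 275 m

275 m


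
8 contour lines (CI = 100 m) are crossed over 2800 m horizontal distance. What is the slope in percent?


elevation change = 8 * 100 = 800 m
slope = 800 / 2800 * 100 = 28.6%

28.6%


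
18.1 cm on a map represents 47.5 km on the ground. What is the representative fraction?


ground = 47.5 km = 4750000 cm; RF denominator = ground / map = 4750000 / 18.1 ≈ 262431; RF = 1:262431

1:262431


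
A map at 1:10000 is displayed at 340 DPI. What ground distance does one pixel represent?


pixel_cm = 2.54 / 340 ≈ 0.007471 cm
ground = pixel_cm * 10000 / 100 = 2.54 * 10000 / (340 * 100) = 25400 / 34000 ≈ 0.75 m

0.75 m


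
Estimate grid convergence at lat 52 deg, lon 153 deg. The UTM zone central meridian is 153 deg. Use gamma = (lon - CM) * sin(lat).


gamma = (153 - 153) * sin(52) = 0 * 0.788011 = 0.0 degrees

0.0 degrees


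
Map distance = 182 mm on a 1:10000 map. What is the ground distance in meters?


ground = 182 mm * 10000 / 1000 = 1820.0 m

1820.0 m


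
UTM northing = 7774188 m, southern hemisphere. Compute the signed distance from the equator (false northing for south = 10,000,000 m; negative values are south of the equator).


For southern: actual = 7774188 - 10000000 = -2225812 m

-2225812 m


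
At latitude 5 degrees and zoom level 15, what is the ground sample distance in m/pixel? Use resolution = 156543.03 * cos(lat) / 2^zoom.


res = 156543.03 * cos(5) / 2^15 = 156543.03 * 0.9961947 / 32768 = 4.76 m/pixel

4.76 m/pixel


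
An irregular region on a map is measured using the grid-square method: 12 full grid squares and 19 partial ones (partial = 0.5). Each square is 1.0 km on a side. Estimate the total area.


effective squares = 12 + 19 * 0.5 = 21.5
area = 21.5 * 1.0 = 21.5 km^2

21.5 km^2


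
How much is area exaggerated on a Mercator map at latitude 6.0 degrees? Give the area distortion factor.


area_distortion = 1/cos^2(6.0) = 1.011

1.011


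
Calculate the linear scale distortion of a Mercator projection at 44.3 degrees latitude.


SF = 1 / cos(44.3) = 1 / 0.715693 = 1.397

1.397


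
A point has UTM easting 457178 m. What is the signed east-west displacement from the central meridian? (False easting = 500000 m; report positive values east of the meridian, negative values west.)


displacement = 457178 - 500000 = -42822 m

-42822 m


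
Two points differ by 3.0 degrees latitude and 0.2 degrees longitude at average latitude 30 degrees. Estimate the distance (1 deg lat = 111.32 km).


dlat_km = 3.0 * 111.32 = 333.96
dlon_km = 0.2 * 111.32 * cos(30) ≈ 19.281
dist = sqrt(333.96^2 + 19.281^2) ≈ 334.5 km

334.5 km


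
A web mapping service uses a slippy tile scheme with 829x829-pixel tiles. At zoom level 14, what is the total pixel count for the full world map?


tiles per axis = 2^14 = 16384
total tiles = 16384^2 = 268435456
pixels per axis = 16384 * 829 = 13582336
total pixels = 13582336^2 = 184479851216896

184479851216896 pixels


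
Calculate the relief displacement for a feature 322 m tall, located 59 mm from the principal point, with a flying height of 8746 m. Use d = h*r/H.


d = h * r / H = 322 * 59 / 8746 = 2.17 mm

2.17 mm


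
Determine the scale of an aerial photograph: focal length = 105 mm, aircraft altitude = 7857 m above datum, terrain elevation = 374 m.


scale = f / (H - h) = 105 mm / 7483 m = 105 / 7483000 = 1:71267

1:71267


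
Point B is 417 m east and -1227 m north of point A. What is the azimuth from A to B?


az = atan2(417, -1227) = 161.2 deg
adjusted to 0-360: 161.2 degrees

161.2 degrees


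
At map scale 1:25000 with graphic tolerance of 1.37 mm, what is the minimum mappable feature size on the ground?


ground = 1.37 mm * 25000 / 1000 = 34.25 m

34.25 m


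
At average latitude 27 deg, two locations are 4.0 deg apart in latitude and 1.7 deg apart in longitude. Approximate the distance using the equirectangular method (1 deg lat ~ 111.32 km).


dlat_km = 4.0 * 111.32 = 445.28
dlon_km = 1.7 * 111.32 * cos(27) ≈ 168.618
dist = sqrt(445.28^2 + 168.618^2) ≈ 476.1 km

476.1 km


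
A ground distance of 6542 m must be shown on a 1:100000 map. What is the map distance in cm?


map_cm = 6542 * 100 / 100000 = 6.542 cm ≈ 6.54 cm

6.54 cm


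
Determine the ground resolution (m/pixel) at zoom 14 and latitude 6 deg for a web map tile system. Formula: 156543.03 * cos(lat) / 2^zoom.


res = 156543.03 * cos(6) / 2^14 = 156543.03 * 0.9945219 / 16384 = 9.5 m/pixel

9.5 m/pixel


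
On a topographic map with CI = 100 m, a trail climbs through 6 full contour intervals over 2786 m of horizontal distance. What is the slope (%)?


elevation change = 6 * 100 = 600 m
slope = 600 / 2786 * 100 = 21.5%

21.5%


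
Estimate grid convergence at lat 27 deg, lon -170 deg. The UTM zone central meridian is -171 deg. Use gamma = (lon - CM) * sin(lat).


gamma = (-170 - -171) * sin(27) = 1 * 0.45399 = 0.454 degrees

0.454 degrees


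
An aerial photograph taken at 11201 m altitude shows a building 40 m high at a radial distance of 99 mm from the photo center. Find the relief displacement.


d = h * r / H = 40 * 99 / 11201 = 0.35 mm

0.35 mm


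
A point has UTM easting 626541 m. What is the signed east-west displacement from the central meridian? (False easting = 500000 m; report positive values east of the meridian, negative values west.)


displacement = 626541 - 500000 = 126541 m

126541 m


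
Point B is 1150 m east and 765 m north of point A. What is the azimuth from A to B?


az = atan2(1150, 765) = 56.4 deg
adjusted to 0-360: 56.4 degrees

56.4 degrees


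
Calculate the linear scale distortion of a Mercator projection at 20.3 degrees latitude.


SF = 1 / cos(20.3) = 1 / 0.937889 = 1.066

1.066


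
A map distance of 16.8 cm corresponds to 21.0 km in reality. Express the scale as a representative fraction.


ground = 21.0 km = 2100000 cm; RF denominator = ground / map = 2100000 / 16.8 = 125000; RF = 1:125000

1:125000


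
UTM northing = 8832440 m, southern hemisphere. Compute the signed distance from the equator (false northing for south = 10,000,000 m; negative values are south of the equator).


For southern: actual = 8832440 - 10000000 = -1167560 m

-1167560 m


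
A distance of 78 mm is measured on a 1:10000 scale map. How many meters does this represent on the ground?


ground = 78 mm * 10000 / 1000 = 780.0 m

780.0 m


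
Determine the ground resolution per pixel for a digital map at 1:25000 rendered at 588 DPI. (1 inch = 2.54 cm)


pixel_cm = 2.54 / 588 ≈ 0.00432 cm
ground = pixel_cm * 25000 / 100 = 2.54 * 25000 / (588 * 100) = 63500 / 58800 ≈ 1.08 m

1.08 m


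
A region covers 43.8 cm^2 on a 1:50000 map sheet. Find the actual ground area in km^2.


ground_area = 43.8 * (50000/100)^2 = 10950000.0 m^2 = 10.95 km^2

10.95 km^2


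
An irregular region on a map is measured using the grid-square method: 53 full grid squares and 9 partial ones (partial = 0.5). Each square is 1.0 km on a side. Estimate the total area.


effective squares = 53 + 9 * 0.5 = 57.5
area = 57.5 * 1.0 = 57.5 km^2

57.5 km^2


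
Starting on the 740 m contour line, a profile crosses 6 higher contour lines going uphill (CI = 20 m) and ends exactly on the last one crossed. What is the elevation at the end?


elevation = 740 + 6 * 20 = 860 m

860 m


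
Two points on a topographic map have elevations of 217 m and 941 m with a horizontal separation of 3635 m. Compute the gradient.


gradient = (941 - 217) / 3635 = 724 / 3635 = 0.1992

0.1992


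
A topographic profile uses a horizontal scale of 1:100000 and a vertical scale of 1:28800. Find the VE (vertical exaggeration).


VE = horizontal_scale / vertical_scale = 100000 / 28800 ≈ 3.5

3.5x


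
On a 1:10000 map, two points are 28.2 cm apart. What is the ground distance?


ground = 28.2 cm * 10000 / 100 = 2820.0 m = 2.82 km

2.82 km


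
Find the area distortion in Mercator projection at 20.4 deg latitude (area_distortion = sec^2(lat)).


area_distortion = 1/cos^2(20.4) = 1.138

1.138


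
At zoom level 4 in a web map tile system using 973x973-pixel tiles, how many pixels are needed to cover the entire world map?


tiles per axis = 2^4 = 16
total tiles = 16^2 = 256
pixels per axis = 16 * 973 = 15568
total pixels = 15568^2 = 242362624

242362624 pixels


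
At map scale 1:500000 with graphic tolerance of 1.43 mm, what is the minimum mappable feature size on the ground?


ground = 1.43 mm * 500000 / 1000 = 715.0 m

715.0 m


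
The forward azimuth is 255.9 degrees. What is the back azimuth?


back azimuth = (255.9 + 180) mod 360 = 75.9 degrees

75.9 degrees


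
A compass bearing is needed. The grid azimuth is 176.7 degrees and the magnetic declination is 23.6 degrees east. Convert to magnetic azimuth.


magnetic azimuth = grid azimuth - declination (east +ve)
mag_az = 176.7 - 23.6 = 153.1 degrees

153.1 degrees


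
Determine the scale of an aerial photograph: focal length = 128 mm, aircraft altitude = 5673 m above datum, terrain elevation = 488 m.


scale = f / (H - h) = 128 mm / 5185 m = 128 / 5185000 = 1:40508

1:40508


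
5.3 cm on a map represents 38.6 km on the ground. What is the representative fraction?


ground = 38.6 km = 3860000 cm; RF denominator = ground / map = 3860000 / 5.3 ≈ 728302; RF = 1:728302

1:728302


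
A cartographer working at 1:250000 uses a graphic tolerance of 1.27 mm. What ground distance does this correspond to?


ground = 1.27 mm * 250000 / 1000 = 317.5 m

317.5 m


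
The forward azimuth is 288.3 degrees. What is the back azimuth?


back azimuth = (288.3 + 180) mod 360 = 108.3 degrees

108.3 degrees


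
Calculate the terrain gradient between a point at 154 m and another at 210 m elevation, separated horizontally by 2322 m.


gradient = (210 - 154) / 2322 = 56 / 2322 = 0.0241

0.0241


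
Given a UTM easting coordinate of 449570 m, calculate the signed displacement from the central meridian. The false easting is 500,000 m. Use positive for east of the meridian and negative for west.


displacement = 449570 - 500000 = -50430 m

-50430 m


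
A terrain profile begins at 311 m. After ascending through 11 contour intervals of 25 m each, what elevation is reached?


elevation = 311 + 11 * 25 = 586 m

586 m


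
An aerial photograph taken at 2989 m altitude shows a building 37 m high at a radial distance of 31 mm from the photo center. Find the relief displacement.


d = h * r / H = 37 * 31 / 2989 = 0.38 mm

0.38 mm


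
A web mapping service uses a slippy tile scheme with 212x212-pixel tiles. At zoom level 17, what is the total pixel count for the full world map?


tiles per axis = 2^17 = 131072
total tiles = 131072^2 = 17179869184
pixels per axis = 131072 * 212 = 27787264
total pixels = 27787264^2 = 772132040605696

772132040605696 pixels


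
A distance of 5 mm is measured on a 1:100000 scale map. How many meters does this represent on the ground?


ground = 5 mm * 100000 / 1000 = 500.0 m

500.0 m


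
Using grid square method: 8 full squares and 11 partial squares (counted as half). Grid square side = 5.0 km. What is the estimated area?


effective squares = 8 + 11 * 0.5 = 13.5
area = 13.5 * 25.0 = 337.5 km^2

337.5 km^2


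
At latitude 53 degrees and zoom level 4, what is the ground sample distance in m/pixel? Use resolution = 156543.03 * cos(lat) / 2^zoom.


res = 156543.03 * cos(53) / 2^4 = 156543.03 * 0.60181502 / 16 = 5888.12 m/pixel

5888.12 m/pixel


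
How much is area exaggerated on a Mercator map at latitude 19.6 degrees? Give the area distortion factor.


area_distortion = 1/cos^2(19.6) = 1.127

1.127


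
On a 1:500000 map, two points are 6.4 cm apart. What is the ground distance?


ground = 6.4 cm * 500000 / 100 = 32000.0 m = 32.0 km

32.0 km


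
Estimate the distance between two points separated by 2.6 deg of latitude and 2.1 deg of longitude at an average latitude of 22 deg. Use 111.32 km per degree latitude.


dlat_km = 2.6 * 111.32 = 289.432
dlon_km = 2.1 * 111.32 * cos(22) ≈ 216.75
dist = sqrt(289.432^2 + 216.75^2) ≈ 361.6 km

361.6 km


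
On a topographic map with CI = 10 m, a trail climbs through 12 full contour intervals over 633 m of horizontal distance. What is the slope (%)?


elevation change = 12 * 10 = 120 m
slope = 120 / 633 * 100 = 19.0%

19.0%


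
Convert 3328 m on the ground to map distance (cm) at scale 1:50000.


map_cm = 3328 * 100 / 50000 = 6.656 cm ≈ 6.66 cm

6.66 cm


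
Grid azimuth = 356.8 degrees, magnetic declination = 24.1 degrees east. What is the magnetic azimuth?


magnetic azimuth = grid azimuth - declination (east +ve)
mag_az = 356.8 - 24.1 = 332.7 degrees

332.7 degrees


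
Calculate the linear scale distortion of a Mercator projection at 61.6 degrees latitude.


SF = 1 / cos(61.6) = 1 / 0.475624 = 2.103

2.103


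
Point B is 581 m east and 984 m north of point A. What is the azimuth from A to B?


az = atan2(581, 984) = 30.6 deg
adjusted to 0-360: 30.6 degrees

30.6 degrees


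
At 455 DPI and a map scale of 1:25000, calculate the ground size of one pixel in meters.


pixel_cm = 2.54 / 455 ≈ 0.005582 cm
ground = pixel_cm * 25000 / 100 = 2.54 * 25000 / (455 * 100) = 63500 / 45500 ≈ 1.4 m

1.4 m


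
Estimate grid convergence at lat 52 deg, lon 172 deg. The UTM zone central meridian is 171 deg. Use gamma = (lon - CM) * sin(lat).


gamma = (172 - 171) * sin(52) = 1 * 0.788011 = 0.788 degrees

0.788 degrees


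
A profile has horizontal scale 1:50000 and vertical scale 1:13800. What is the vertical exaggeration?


VE = horizontal_scale / vertical_scale = 50000 / 13800 ≈ 3.6

3.6x


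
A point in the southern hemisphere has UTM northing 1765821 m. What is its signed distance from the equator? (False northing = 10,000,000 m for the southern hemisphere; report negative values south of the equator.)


For southern: actual = 1765821 - 10000000 = -8234179 m

-8234179 m


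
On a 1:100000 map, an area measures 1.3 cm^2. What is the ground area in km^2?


ground_area = 1.3 * (100000/100)^2 = 1300000.0 m^2 = 1.3 km^2

1.3 km^2


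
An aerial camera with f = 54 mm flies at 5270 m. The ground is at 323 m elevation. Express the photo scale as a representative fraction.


scale = f / (H - h) = 54 mm / 4947 m = 54 / 4947000 = 1:91611

1:91611


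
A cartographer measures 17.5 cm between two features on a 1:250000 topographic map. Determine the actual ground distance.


ground = 17.5 cm * 250000 / 100 = 43750.0 m = 43.75 km

43.75 km


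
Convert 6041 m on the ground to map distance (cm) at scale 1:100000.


map_cm = 6041 * 100 / 100000 = 6.041 cm ≈ 6.04 cm

6.04 cm


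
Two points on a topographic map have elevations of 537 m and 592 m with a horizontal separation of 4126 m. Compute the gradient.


gradient = (592 - 537) / 4126 = 55 / 4126 = 0.0133

0.0133


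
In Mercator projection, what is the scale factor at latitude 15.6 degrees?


SF = 1 / cos(15.6) = 1 / 0.963163 = 1.038

1.038


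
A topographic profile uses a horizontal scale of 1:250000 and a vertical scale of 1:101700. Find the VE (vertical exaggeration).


VE = horizontal_scale / vertical_scale = 250000 / 101700 ≈ 2.5

2.5x


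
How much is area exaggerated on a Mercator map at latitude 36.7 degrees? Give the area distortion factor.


area_distortion = 1/cos^2(36.7) = 1.556

1.556


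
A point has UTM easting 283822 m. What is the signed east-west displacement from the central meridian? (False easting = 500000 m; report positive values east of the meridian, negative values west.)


displacement = 283822 - 500000 = -216178 m

-216178 m


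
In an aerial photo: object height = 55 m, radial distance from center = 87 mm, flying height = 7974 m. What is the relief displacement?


d = h * r / H = 55 * 87 / 7974 = 0.6 mm

0.6 mm


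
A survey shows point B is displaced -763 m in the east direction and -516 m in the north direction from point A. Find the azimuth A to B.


az = atan2(-763, -516) = -124.1 deg
adjusted to 0-360: 235.9 degrees

235.9 degrees


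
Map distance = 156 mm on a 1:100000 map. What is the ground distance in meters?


ground = 156 mm * 100000 / 1000 = 15600.0 m

15600.0 m


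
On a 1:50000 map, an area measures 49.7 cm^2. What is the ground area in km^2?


ground_area = 49.7 * (50000/100)^2 = 12425000.0 m^2 = 12.425 km^2

12.425 km^2


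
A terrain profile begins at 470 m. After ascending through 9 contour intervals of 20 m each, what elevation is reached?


elevation = 470 + 9 * 20 = 650 m

650 m


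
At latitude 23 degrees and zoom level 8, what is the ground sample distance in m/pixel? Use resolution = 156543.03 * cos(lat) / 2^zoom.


res = 156543.03 * cos(23) / 2^8 = 156543.03 * 0.92050485 / 256 = 562.89 m/pixel

562.89 m/pixel


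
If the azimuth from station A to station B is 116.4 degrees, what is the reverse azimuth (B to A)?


back azimuth = (116.4 + 180) mod 360 = 296.4 degrees

296.4 degrees


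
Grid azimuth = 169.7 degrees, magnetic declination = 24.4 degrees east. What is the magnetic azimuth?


magnetic azimuth = grid azimuth - declination (east +ve)
mag_az = 169.7 - 24.4 = 145.3 degrees

145.3 degrees


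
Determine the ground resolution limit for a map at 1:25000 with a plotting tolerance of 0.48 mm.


ground = 0.48 mm * 25000 / 1000 = 12.0 m

12.0 m


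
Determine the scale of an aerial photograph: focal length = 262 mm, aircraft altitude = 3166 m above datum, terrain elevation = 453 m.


scale = f / (H - h) = 262 mm / 2713 m = 262 / 2713000 = 1:10355

1:10355


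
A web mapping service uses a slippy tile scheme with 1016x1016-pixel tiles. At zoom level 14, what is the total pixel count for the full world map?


tiles per axis = 2^14 = 16384
total tiles = 16384^2 = 268435456
pixels per axis = 16384 * 1016 = 16646144
total pixels = 16646144^2 = 277094110068736

277094110068736 pixels


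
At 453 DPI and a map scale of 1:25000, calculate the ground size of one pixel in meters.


pixel_cm = 2.54 / 453 ≈ 0.005607 cm
ground = pixel_cm * 25000 / 100 = 2.54 * 25000 / (453 * 100) = 63500 / 45300 ≈ 1.4 m

1.4 m


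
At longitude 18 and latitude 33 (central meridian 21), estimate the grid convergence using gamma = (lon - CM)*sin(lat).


gamma = (18 - 21) * sin(33) = -3 * 0.544639 = -1.634 degrees

-1.634 degrees


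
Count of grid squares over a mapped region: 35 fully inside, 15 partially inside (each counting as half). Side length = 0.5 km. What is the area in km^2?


effective squares = 35 + 15 * 0.5 = 42.5
area = 42.5 * 0.25 = 10.625 km^2

10.625 km^2


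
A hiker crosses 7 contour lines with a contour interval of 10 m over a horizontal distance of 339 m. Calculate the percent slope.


elevation change = 7 * 10 = 70 m
slope = 70 / 339 * 100 = 20.6%

20.6%


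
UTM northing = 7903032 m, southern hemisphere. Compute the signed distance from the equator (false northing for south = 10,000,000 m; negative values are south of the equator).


For southern: actual = 7903032 - 10000000 = -2096968 m

-2096968 m


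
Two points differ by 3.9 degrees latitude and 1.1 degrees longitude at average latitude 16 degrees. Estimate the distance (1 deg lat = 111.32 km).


dlat_km = 3.9 * 111.32 = 434.148
dlon_km = 1.1 * 111.32 * cos(16) ≈ 117.708
dist = sqrt(434.148^2 + 117.708^2) ≈ 449.8 km

449.8 km


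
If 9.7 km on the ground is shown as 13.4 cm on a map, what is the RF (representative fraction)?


ground = 9.7 km = 970000 cm; RF denominator = ground / map = 970000 / 13.4 ≈ 72388; RF = 1:72388

1:72388


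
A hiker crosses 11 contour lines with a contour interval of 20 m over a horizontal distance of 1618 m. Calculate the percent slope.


elevation change = 11 * 20 = 220 m
slope = 220 / 1618 * 100 = 13.6%

13.6%


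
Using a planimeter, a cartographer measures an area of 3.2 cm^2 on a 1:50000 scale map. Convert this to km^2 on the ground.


ground_area = 3.2 * (50000/100)^2 = 800000.0 m^2 = 0.8 km^2

0.8 km^2


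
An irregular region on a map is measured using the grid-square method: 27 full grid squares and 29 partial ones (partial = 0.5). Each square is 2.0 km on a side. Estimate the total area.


effective squares = 27 + 29 * 0.5 = 41.5
area = 41.5 * 4.0 = 166.0 km^2

166.0 km^2


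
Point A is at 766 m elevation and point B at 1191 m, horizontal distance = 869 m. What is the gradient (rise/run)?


gradient = (1191 - 766) / 869 = 425 / 869 = 0.4891

0.4891


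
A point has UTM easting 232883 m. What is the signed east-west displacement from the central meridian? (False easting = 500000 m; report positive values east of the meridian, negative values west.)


displacement = 232883 - 500000 = -267117 m

-267117 m


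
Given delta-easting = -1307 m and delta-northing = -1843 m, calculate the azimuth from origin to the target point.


az = atan2(-1307, -1843) = -144.7 deg
adjusted to 0-360: 215.3 degrees

215.3 degrees


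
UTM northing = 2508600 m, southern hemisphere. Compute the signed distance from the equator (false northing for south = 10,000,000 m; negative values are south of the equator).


For southern: actual = 2508600 - 10000000 = -7491400 m

-7491400 m


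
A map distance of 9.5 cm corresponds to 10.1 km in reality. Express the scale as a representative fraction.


ground = 10.1 km = 1010000 cm; RF denominator = ground / map = 1010000 / 9.5 ≈ 106316; RF = 1:106316

1:106316


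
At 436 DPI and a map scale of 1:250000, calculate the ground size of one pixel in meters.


pixel_cm = 2.54 / 436 ≈ 0.005826 cm
ground = pixel_cm * 250000 / 100 = 2.54 * 250000 / (436 * 100) = 635000 / 43600 ≈ 14.56 m

14.56 m


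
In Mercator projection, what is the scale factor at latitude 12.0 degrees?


SF = 1 / cos(12.0) = 1 / 0.978148 = 1.022

1.022


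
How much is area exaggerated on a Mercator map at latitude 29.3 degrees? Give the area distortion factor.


area_distortion = 1/cos^2(29.3) = 1.315

1.315


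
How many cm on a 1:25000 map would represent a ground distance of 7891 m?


map_cm = 7891 * 100 / 25000 = 31.564 cm ≈ 31.56 cm

31.56 cm


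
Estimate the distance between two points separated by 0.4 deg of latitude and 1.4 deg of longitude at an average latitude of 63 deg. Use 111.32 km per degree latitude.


dlat_km = 0.4 * 111.32 = 44.528
dlon_km = 1.4 * 111.32 * cos(63) ≈ 70.754
dist = sqrt(44.528^2 + 70.754^2) ≈ 83.6 km

83.6 km


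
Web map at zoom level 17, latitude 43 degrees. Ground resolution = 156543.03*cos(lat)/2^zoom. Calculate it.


res = 156543.03 * cos(43) / 2^17 = 156543.03 * 0.7313537 / 131072 = 0.87 m/pixel

0.87 m/pixel


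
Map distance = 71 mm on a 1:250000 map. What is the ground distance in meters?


ground = 71 mm * 250000 / 1000 = 17750.0 m

17750.0 m


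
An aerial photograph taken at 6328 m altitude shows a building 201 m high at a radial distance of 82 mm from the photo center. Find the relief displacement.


d = h * r / H = 201 * 82 / 6328 = 2.6 mm

2.6 mm


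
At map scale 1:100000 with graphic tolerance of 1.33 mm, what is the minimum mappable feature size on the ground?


ground = 1.33 mm * 100000 / 1000 = 133.0 m

133.0 m


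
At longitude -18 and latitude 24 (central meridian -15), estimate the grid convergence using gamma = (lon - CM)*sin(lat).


gamma = (-18 - -15) * sin(24) = -3 * 0.406737 = -1.22 degrees

-1.22 degrees


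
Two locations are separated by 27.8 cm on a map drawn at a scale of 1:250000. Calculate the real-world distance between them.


ground = 27.8 cm * 250000 / 100 = 69500.0 m = 69.5 km

69.5 km


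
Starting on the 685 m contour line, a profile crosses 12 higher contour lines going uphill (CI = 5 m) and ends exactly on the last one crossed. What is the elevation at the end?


elevation = 685 + 12 * 5 = 745 m

745 m


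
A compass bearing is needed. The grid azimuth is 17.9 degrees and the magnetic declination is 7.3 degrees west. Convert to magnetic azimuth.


magnetic azimuth = grid azimuth - declination (east +ve)
mag_az = 17.9 - -7.3 = 25.2 degrees

25.2 degrees


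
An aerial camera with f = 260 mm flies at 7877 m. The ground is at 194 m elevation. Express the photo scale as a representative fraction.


scale = f / (H - h) = 260 mm / 7683 m = 260 / 7683000 = 1:29550

1:29550


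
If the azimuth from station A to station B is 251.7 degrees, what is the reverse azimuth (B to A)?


back azimuth = (251.7 + 180) mod 360 = 71.7 degrees

71.7 degrees


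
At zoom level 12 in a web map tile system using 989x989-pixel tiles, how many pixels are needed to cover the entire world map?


tiles per axis = 2^12 = 4096
total tiles = 4096^2 = 16777216
pixels per axis = 4096 * 989 = 4050944
total pixels = 4050944^2 = 16410147291136

16410147291136 pixels


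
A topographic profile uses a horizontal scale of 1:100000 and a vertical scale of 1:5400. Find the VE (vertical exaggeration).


VE = horizontal_scale / vertical_scale = 100000 / 5400 ≈ 18.5

18.5x


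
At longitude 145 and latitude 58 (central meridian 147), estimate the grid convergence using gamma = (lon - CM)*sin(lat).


gamma = (145 - 147) * sin(58) = -2 * 0.848048 = -1.696 degrees

-1.696 degrees


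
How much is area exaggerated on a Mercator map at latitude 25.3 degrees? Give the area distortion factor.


area_distortion = 1/cos^2(25.3) = 1.223

1.223


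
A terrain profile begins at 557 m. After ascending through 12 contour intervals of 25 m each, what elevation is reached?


elevation = 557 + 12 * 25 = 857 m

857 m


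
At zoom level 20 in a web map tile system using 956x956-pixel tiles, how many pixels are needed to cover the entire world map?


tiles per axis = 2^20 = 1048576
total tiles = 1048576^2 = 1099511627776
pixels per axis = 1048576 * 956 = 1002438656
total pixels = 1002438656^2 = 1004883259043086336

1004883259043086336 pixels


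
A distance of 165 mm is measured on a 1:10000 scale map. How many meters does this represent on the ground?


ground = 165 mm * 10000 / 1000 = 1650.0 m

1650.0 m


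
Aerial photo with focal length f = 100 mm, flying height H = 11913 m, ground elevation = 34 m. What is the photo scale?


scale = f / (H - h) = 100 mm / 11879 m = 100 / 11879000 = 1:118790

1:118790


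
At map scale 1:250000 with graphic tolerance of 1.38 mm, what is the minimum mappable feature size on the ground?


ground = 1.38 mm * 250000 / 1000 = 345.0 m

345.0 m


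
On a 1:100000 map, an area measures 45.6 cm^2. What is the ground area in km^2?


ground_area = 45.6 * (100000/100)^2 = 45600000.0 m^2 = 45.6 km^2

45.6 km^2


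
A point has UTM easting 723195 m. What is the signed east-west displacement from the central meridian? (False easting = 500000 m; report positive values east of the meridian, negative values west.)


displacement = 723195 - 500000 = 223195 m

223195 m


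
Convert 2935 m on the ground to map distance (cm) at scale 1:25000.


map_cm = 2935 * 100 / 25000 = 11.74 cm

11.74 cm


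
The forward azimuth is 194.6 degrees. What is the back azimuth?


back azimuth = (194.6 + 180) mod 360 = 14.6 degrees

14.6 degrees


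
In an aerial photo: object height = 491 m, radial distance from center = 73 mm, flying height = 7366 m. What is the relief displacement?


d = h * r / H = 491 * 73 / 7366 = 4.87 mm

4.87 mm


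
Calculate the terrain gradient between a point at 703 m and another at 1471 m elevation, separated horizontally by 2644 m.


gradient = (1471 - 703) / 2644 = 768 / 2644 = 0.2905

0.2905


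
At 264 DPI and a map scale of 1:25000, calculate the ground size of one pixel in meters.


pixel_cm = 2.54 / 264 ≈ 0.009621 cm
ground = pixel_cm * 25000 / 100 = 2.54 * 25000 / (264 * 100) = 63500 / 26400 ≈ 2.41 m

2.41 m


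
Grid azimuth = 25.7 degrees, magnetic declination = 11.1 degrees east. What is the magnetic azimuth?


magnetic azimuth = grid azimuth - declination (east +ve)
mag_az = 25.7 - 11.1 = 14.6 degrees

14.6 degrees


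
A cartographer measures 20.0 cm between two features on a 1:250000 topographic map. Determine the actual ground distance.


ground = 20.0 cm * 250000 / 100 = 50000.0 m = 50.0 km

50.0 km


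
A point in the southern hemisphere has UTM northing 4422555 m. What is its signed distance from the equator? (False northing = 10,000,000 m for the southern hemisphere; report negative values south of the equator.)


For southern: actual = 4422555 - 10000000 = -5577445 m

-5577445 m


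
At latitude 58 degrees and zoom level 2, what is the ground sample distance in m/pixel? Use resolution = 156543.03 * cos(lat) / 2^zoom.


res = 156543.03 * cos(58) / 2^2 = 156543.03 * 0.52991926 / 4 = 20738.79 m/pixel

20738.79 m/pixel


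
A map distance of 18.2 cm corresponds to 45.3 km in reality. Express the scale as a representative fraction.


ground = 45.3 km = 4530000 cm; RF denominator = ground / map = 4530000 / 18.2 ≈ 248901; RF = 1:248901

1:248901


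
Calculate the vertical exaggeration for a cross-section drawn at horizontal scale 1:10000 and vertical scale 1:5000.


VE = horizontal_scale / vertical_scale = 10000 / 5000 = 2.0

2.0x


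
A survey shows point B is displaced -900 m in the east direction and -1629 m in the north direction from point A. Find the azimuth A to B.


az = atan2(-900, -1629) = -151.1 deg
adjusted to 0-360: 208.9 degrees

208.9 degrees


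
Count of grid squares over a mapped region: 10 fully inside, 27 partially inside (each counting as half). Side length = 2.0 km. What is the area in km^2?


effective squares = 10 + 27 * 0.5 = 23.5
area = 23.5 * 4.0 = 94.0 km^2

94.0 km^2


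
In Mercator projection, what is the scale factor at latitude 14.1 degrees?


SF = 1 / cos(14.1) = 1 / 0.969872 = 1.031

1.031


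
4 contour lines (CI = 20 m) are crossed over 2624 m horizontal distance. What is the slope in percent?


elevation change = 4 * 20 = 80 m
slope = 80 / 2624 * 100 = 3.0%

3.0%


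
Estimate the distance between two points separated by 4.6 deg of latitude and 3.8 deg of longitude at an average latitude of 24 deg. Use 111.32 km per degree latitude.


dlat_km = 4.6 * 111.32 = 512.072
dlon_km = 3.8 * 111.32 * cos(24) ≈ 386.444
dist = sqrt(512.072^2 + 386.444^2) ≈ 641.5 km

641.5 km


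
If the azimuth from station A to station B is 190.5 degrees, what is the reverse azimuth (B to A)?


back azimuth = (190.5 + 180) mod 360 = 10.5 degrees

10.5 degrees


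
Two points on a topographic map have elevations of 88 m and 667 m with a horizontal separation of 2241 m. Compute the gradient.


gradient = (667 - 88) / 2241 = 579 / 2241 = 0.2584

0.2584


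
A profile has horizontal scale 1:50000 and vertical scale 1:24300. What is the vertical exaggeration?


VE = horizontal_scale / vertical_scale = 50000 / 24300 ≈ 2.1

2.1x


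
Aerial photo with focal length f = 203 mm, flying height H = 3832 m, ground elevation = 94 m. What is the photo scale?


scale = f / (H - h) = 203 mm / 3738 m = 203 / 3738000 = 1:18414

1:18414


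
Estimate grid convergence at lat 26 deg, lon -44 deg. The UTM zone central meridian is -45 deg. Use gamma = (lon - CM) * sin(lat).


gamma = (-44 - -45) * sin(26) = 1 * 0.438371 = 0.438 degrees

0.438 degrees


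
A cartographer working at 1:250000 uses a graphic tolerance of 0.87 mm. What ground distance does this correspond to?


ground = 0.87 mm * 250000 / 1000 = 217.5 m

217.5 m


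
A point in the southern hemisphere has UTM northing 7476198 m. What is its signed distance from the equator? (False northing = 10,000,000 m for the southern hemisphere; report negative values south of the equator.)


For southern: actual = 7476198 - 10000000 = -2523802 m

-2523802 m
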